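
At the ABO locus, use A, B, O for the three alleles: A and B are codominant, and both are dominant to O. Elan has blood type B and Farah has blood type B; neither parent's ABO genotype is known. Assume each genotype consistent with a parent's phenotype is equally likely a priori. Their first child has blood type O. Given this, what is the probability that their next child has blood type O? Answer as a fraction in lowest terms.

Possible genotypes: Elan ∈ {BB, BO}; Farah ∈ {BB, BO}.
Weight each parental genotype pair by prior × P(type-O child):
  BO × BO: posterior weight 1; P(next child type O) = 1/4.
Weighted sum = 1/4.

1/4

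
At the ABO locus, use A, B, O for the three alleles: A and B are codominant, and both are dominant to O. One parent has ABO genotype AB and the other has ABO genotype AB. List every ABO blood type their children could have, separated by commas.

A, B, AB

Gametes from AB × AB give offspring ABO genotypes AA, AB, BB, i.e. phenotypes A, B, AB.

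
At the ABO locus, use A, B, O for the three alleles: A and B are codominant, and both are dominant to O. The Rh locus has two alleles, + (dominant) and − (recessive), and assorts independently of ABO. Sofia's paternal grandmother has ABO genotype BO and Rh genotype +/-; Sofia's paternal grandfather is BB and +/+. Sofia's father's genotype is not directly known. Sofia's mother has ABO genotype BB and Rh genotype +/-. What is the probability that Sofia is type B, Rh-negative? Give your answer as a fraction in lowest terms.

Sofia's father's ABO genotype from BO × BB: 1/2 BB, 1/2 BO.
Crossing each possibility with the mother BB and summing P(type B): 1/2·1 + 1/2·1 = 1.
Similarly for Rh via the father's Rh distribution: P(Rh-) = 1/8.
Independent loci: 1 × 1/8 = 1/8.

1/8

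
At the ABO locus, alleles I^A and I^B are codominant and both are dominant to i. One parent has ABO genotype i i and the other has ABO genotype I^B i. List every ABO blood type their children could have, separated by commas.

O, B

Gametes from i i × I^B i give offspring ABO genotypes I^B i, i i, i.e. phenotypes O, B.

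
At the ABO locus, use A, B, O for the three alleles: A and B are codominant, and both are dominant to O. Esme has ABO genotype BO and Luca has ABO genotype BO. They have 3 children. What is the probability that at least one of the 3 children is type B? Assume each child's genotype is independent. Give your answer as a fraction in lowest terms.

63/64

ABO cross BO × BO → 1/4 O, 3/4 B.
So P(type B) = 3/4 per child.
P(none) = (1/4)^3 = 1/64; P(at least one) = 1 − 1/64 = 63/64.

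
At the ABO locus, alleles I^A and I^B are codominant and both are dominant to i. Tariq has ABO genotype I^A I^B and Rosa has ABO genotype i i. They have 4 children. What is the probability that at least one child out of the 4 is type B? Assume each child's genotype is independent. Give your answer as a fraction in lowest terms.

ABO cross I^A I^B × i i → 1/2 A, 1/2 B.
So P(type B) = 1/2 per child.
P(none) = (1/2)^4 = 1/16; P(at least one) = 1 − 1/16 = 15/16.

15/16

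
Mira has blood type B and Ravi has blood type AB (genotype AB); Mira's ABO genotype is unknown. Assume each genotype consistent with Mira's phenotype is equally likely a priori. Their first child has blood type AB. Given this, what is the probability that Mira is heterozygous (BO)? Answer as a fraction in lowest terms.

Possible genotypes: Mira ∈ {BB, BO}; Ravi ∈ {AB}.
Weight each parental genotype pair by prior × P(type-AB child):
  BB × AB: posterior weight 2/3.
  BO × AB: posterior weight 1/3.
Sum the posterior weight over pairs where Mira is BO: 1/3.

1/3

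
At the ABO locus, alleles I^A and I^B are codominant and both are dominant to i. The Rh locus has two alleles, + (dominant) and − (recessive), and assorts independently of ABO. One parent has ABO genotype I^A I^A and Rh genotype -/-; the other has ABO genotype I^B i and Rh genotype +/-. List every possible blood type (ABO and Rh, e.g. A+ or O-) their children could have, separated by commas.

A+, A-, AB+, AB-

Gametes from I^A I^A × I^B i give offspring ABO genotypes I^A I^B, I^A i, i.e. phenotypes A, AB.
Rh cross -/- × +/- → phenotypes Rh+, Rh-.
Combining independently: A+, A-, AB+, AB-.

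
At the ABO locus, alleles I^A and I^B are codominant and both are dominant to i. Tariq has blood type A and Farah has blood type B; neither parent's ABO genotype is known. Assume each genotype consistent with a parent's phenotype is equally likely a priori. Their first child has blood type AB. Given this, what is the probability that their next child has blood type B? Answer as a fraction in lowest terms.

5/36

Possible genotypes: Tariq ∈ {I^A I^A, I^A i}; Farah ∈ {I^B I^B, I^B i}.
Weight each parental genotype pair by prior × P(type-AB child):
  I^A I^A × I^B I^B: posterior weight 4/9; P(next child type B) = 0.
  I^A I^A × I^B i: posterior weight 2/9; P(next child type B) = 0.
  I^A i × I^B I^B: posterior weight 2/9; P(next child type B) = 1/2.
  I^A i × I^B i: posterior weight 1/9; P(next child type B) = 1/4.
Weighted sum = 5/36.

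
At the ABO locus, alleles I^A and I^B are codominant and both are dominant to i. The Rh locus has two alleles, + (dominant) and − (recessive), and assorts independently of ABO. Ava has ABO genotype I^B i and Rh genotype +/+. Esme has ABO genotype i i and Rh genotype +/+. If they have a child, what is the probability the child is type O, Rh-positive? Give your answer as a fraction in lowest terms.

ABO cross I^B i × i i → offspring phenotypes: 1/2 O, 1/2 B.
Rh cross +/+ × +/+ → 1 Rh+.
Independent loci: P(type O, Rh-positive) = 1/2 × 1 = 1/2.

1/2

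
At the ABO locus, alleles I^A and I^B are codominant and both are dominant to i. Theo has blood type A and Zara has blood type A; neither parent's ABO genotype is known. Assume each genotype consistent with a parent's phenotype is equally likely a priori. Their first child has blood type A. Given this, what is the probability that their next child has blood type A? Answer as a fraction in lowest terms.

19/20

Possible genotypes: Theo ∈ {I^A I^A, I^A i}; Zara ∈ {I^A I^A, I^A i}.
Weight each parental genotype pair by prior × P(type-A child):
  I^A I^A × I^A I^A: posterior weight 4/15; P(next child type A) = 1.
  I^A I^A × I^A i: posterior weight 4/15; P(next child type A) = 1.
  I^A i × I^A I^A: posterior weight 4/15; P(next child type A) = 1.
  I^A i × I^A i: posterior weight 1/5; P(next child type A) = 3/4.
Weighted sum = 19/20.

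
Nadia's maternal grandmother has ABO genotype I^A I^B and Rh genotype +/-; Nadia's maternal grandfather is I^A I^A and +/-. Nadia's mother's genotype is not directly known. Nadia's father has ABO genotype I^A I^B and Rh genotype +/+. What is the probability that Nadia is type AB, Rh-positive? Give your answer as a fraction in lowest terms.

Nadia's mother's ABO genotype from I^A I^B × I^A I^A: 1/2 I^A I^A, 1/2 I^A I^B.
Crossing each possibility with the father I^A I^B and summing P(type AB): 1/2·1/2 + 1/2·1/2 = 1/2.
Similarly for Rh via the mother's Rh distribution: P(Rh+) = 1.
Independent loci: 1/2 × 1 = 1/2.

1/2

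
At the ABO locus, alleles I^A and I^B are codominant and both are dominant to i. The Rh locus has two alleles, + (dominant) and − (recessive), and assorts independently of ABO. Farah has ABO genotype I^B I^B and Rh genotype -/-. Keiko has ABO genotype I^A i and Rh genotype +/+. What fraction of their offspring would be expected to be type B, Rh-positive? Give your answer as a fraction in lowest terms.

ABO cross I^B I^B × I^A i → offspring phenotypes: 1/2 B, 1/2 AB.
Rh cross -/- × +/+ → 1 Rh+.
Independent loci: P(type B, Rh-positive) = 1/2 × 1 = 1/2.

1/2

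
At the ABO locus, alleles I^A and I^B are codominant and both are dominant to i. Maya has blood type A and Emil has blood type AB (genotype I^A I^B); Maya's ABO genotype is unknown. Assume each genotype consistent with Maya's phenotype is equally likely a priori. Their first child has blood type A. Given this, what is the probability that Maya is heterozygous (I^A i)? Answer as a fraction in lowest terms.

1/2

Possible genotypes: Maya ∈ {I^A I^A, I^A i}; Emil ∈ {I^A I^B}.
Weight each parental genotype pair by prior × P(type-A child):
  I^A I^A × I^A I^B: posterior weight 1/2.
  I^A i × I^A I^B: posterior weight 1/2.
Sum the posterior weight over pairs where Maya is I^A i: 1/2.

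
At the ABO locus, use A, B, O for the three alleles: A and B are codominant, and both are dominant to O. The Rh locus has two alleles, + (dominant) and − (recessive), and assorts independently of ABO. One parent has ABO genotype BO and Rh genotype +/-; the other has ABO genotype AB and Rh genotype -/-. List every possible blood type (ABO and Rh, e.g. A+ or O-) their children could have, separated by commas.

A+, A-, B+, B-, AB+, AB-

Gametes from BO × AB give offspring ABO genotypes AB, AO, BB, BO, i.e. phenotypes A, B, AB.
Rh cross +/- × -/- → phenotypes Rh+, Rh-.
Combining independently: A+, A-, B+, B-, AB+, AB-.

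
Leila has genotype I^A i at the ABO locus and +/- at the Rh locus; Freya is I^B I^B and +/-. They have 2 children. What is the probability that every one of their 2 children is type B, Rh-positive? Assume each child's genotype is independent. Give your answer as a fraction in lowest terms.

ABO cross I^A i × I^B I^B → 1/2 B, 1/2 AB.
Rh cross +/- × +/- → 3/4 Rh+, 1/4 Rh-; so P(type B, Rh-positive) = 1/2 × 3/4 = 3/8 per child.
All 2 independent: (3/8)^2 = 9/64.

9/64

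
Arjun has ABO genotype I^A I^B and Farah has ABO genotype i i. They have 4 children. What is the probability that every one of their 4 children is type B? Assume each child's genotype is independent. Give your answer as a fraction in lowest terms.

1/16

ABO cross I^A I^B × i i → 1/2 A, 1/2 B.
So P(type B) = 1/2 per child.
All 4 independent: (1/2)^4 = 1/16.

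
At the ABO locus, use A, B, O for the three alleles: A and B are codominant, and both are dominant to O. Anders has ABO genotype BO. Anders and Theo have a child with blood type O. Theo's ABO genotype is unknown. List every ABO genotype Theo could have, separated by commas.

AO, BO, OO

For each candidate genotype of Theo, check whether crossing it with BO can produce every observed child phenotype.
  AA → possible child types {A, AB} ✗
  AB → possible child types {A, B, AB} ✗
  AO → possible child types {O, A, B, AB} ✓
  BB → possible child types {B} ✗
  BO → possible child types {O, B} ✓
  OO → possible child types {O, B} ✓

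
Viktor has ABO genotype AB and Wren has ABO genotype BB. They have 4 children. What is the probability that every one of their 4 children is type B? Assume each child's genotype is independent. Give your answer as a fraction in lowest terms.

ABO cross AB × BB → 1/2 B, 1/2 AB.
So P(type B) = 1/2 per child.
All 4 independent: (1/2)^4 = 1/16.

1/16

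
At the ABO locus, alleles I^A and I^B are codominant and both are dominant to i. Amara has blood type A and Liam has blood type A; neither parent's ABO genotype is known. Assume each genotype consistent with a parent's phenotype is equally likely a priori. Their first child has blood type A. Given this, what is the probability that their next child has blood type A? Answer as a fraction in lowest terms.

Possible genotypes: Amara ∈ {I^A I^A, I^A i}; Liam ∈ {I^A I^A, I^A i}.
Weight each parental genotype pair by prior × P(type-A child):
  I^A I^A × I^A I^A: posterior weight 4/15; P(next child type A) = 1.
  I^A I^A × I^A i: posterior weight 4/15; P(next child type A) = 1.
  I^A i × I^A I^A: posterior weight 4/15; P(next child type A) = 1.
  I^A i × I^A i: posterior weight 1/5; P(next child type A) = 3/4.
Weighted sum = 19/20.

19/20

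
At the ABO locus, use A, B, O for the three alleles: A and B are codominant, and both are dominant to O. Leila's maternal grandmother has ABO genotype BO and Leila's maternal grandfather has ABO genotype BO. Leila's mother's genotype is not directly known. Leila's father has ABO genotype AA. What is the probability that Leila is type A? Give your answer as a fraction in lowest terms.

1/2

Leila's mother's ABO genotype from BO × BO: 1/4 BB, 1/2 BO, 1/4 OO.
Crossing each possibility with the father AA and summing P(type A): 1/4·0 + 1/2·1/2 + 1/4·1 = 1/2.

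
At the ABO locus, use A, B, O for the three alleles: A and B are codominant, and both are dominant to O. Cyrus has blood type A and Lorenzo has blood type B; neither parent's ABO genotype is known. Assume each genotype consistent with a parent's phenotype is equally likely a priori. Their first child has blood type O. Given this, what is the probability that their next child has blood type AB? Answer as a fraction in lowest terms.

Possible genotypes: Cyrus ∈ {AA, AO}; Lorenzo ∈ {BB, BO}.
Weight each parental genotype pair by prior × P(type-O child):
  AO × BO: posterior weight 1; P(next child type AB) = 1/4.
Weighted sum = 1/4.

1/4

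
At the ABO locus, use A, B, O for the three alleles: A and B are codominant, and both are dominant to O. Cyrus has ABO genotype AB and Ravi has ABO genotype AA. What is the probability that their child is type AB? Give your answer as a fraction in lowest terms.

1/2

ABO cross AB × AA → offspring phenotypes: 1/2 A, 1/2 AB.
So P(type AB) = 1/2.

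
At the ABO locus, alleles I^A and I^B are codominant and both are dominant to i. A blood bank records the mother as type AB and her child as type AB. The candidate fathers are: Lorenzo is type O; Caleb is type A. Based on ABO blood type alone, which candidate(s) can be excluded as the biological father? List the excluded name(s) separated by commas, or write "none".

Lorenzo

A candidate is excluded only if no genotype consistent with his phenotype could produce a type AB child with a type AB mother.
Lorenzo (type O): no genotype consistent with that phenotype can produce a type-AB child with a type-AB mother.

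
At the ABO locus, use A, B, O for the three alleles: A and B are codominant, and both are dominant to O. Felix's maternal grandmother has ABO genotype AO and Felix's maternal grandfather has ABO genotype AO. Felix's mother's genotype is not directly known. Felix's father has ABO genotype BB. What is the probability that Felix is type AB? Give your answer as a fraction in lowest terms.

Felix's mother's ABO genotype from AO × AO: 1/4 AA, 1/2 AO, 1/4 OO.
Crossing each possibility with the father BB and summing P(type AB): 1/4·1 + 1/2·1/2 + 1/4·0 = 1/2.

1/2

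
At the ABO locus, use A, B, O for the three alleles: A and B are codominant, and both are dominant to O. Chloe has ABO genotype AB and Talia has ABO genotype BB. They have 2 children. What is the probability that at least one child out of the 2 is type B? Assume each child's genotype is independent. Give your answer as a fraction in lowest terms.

3/4

ABO cross AB × BB → 1/2 B, 1/2 AB.
So P(type B) = 1/2 per child.
P(none) = (1/2)^2 = 1/4; P(at least one) = 1 − 1/4 = 3/4.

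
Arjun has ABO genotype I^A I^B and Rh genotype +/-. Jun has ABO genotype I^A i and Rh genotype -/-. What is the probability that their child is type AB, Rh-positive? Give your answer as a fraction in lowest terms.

ABO cross I^A I^B × I^A i → offspring phenotypes: 1/2 A, 1/4 B, 1/4 AB.
Rh cross +/- × -/- → 1/2 Rh+, 1/2 Rh-.
Independent loci: P(type AB, Rh-positive) = 1/4 × 1/2 = 1/8.

1/8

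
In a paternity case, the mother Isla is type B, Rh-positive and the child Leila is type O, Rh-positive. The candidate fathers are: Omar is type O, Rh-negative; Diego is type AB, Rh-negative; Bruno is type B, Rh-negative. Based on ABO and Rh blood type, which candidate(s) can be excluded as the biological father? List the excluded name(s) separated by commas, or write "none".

Diego

A candidate is excluded only if no genotype consistent with his phenotype could produce a type O, Rh-positive child with a type B, Rh-positive mother.
Diego (type AB, Rh-): no genotype consistent with that phenotype can produce a type-O Rh+ child with a type-B mother.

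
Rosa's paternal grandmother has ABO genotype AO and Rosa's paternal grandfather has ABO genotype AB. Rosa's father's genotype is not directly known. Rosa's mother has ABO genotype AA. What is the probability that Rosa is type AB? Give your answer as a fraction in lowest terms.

Rosa's father's ABO genotype from AO × AB: 1/4 AA, 1/4 AB, 1/4 AO, 1/4 BO.
Crossing each possibility with the mother AA and summing P(type AB): 1/4·0 + 1/4·1/2 + 1/4·0 + 1/4·1/2 = 1/4.

1/4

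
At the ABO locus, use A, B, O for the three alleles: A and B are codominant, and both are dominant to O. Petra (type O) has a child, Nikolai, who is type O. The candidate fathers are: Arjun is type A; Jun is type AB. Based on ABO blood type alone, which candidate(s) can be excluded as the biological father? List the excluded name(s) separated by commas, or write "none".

Jun

A candidate is excluded only if no genotype consistent with his phenotype could produce a type O child with a type O mother.
Jun (type AB): no genotype consistent with that phenotype can produce a type-O child with a type-O mother.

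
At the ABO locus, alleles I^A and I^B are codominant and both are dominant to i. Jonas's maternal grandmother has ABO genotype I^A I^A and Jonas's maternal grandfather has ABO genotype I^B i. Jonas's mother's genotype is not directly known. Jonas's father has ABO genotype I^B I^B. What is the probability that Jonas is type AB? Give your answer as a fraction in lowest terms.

Jonas's mother's ABO genotype from I^A I^A × I^B i: 1/2 I^A I^B, 1/2 I^A i.
Crossing each possibility with the father I^B I^B and summing P(type AB): 1/2·1/2 + 1/2·1/2 = 1/2.

1/2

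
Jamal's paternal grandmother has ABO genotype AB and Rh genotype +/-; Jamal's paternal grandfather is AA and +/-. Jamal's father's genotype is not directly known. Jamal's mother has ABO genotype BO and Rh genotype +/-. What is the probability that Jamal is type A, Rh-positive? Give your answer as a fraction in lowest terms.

Jamal's father's ABO genotype from AB × AA: 1/2 AA, 1/2 AB.
Crossing each possibility with the mother BO and summing P(type A): 1/2·1/2 + 1/2·1/4 = 3/8.
Similarly for Rh via the father's Rh distribution: P(Rh+) = 3/4.
Independent loci: 3/8 × 3/4 = 9/32.

9/32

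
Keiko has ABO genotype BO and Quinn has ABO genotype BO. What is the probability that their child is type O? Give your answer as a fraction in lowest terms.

1/4

ABO cross BO × BO → offspring phenotypes: 1/4 O, 3/4 B.
So P(type O) = 1/4.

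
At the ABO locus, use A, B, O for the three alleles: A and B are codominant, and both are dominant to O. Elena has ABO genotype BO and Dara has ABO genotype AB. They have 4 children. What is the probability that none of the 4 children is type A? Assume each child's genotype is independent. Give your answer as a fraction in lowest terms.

81/256

ABO cross BO × AB → 1/4 A, 1/2 B, 1/4 AB.
So P(type A) = 1/4 per child.
P(not type A) = 3/4 for one child; (3/4)^4 = 81/256.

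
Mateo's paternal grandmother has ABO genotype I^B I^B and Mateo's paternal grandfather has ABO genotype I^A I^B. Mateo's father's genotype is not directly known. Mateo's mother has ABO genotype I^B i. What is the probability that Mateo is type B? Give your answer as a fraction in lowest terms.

Mateo's father's ABO genotype from I^B I^B × I^A I^B: 1/2 I^A I^B, 1/2 I^B I^B.
Crossing each possibility with the mother I^B i and summing P(type B): 1/2·1/2 + 1/2·1 = 3/4.

3/4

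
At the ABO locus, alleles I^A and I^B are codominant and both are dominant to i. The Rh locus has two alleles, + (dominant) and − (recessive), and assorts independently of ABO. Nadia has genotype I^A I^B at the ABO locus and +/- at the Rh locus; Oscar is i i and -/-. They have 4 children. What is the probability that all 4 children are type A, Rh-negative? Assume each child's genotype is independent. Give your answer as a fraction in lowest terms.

1/256

ABO cross I^A I^B × i i → 1/2 A, 1/2 B.
Rh cross +/- × -/- → 1/2 Rh+, 1/2 Rh-; so P(type A, Rh-negative) = 1/2 × 1/2 = 1/4 per child.
All 4 independent: (1/4)^4 = 1/256.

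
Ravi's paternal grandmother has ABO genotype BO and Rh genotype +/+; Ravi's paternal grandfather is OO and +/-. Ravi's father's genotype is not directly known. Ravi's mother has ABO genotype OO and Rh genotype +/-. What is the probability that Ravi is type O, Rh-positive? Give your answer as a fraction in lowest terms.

21/32

Ravi's father's ABO genotype from BO × OO: 1/2 BO, 1/2 OO.
Crossing each possibility with the mother OO and summing P(type O): 1/2·1/2 + 1/2·1 = 3/4.
Similarly for Rh via the father's Rh distribution: P(Rh+) = 7/8.
Independent loci: 3/4 × 7/8 = 21/32.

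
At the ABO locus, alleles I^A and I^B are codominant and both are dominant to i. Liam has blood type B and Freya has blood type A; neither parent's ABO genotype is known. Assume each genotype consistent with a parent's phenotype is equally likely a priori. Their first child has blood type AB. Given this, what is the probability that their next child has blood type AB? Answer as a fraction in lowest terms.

Possible genotypes: Liam ∈ {I^B I^B, I^B i}; Freya ∈ {I^A I^A, I^A i}.
Weight each parental genotype pair by prior × P(type-AB child):
  I^B I^B × I^A I^A: posterior weight 4/9; P(next child type AB) = 1.
  I^B I^B × I^A i: posterior weight 2/9; P(next child type AB) = 1/2.
  I^B i × I^A I^A: posterior weight 2/9; P(next child type AB) = 1/2.
  I^B i × I^A i: posterior weight 1/9; P(next child type AB) = 1/4.
Weighted sum = 25/36.

25/36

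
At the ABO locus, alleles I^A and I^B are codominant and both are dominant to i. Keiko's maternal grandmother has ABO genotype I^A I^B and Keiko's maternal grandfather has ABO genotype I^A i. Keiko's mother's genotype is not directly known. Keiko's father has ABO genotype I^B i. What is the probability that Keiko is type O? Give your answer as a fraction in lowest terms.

1/8

Keiko's mother's ABO genotype from I^A I^B × I^A i: 1/4 I^A I^A, 1/4 I^A I^B, 1/4 I^A i, 1/4 I^B i.
Crossing each possibility with the father I^B i and summing P(type O): 1/4·0 + 1/4·0 + 1/4·1/4 + 1/4·1/4 = 1/8.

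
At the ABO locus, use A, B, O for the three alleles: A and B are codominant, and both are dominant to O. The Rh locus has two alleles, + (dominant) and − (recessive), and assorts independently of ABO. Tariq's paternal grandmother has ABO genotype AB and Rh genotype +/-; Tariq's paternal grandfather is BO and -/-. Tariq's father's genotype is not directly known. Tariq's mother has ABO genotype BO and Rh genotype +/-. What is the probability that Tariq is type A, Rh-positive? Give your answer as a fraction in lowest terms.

Tariq's father's ABO genotype from AB × BO: 1/4 AB, 1/4 AO, 1/4 BB, 1/4 BO.
Crossing each possibility with the mother BO and summing P(type A): 1/4·1/4 + 1/4·1/4 + 1/4·0 + 1/4·0 = 1/8.
Similarly for Rh via the father's Rh distribution: P(Rh+) = 5/8.
Independent loci: 1/8 × 5/8 = 5/64.

5/64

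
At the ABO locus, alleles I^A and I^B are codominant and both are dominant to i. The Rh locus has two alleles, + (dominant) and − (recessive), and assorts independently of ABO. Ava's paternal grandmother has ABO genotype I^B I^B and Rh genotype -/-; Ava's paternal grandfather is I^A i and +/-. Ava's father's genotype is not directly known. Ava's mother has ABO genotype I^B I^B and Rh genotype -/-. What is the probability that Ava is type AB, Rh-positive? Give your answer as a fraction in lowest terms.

Ava's father's ABO genotype from I^B I^B × I^A i: 1/2 I^A I^B, 1/2 I^B i.
Crossing each possibility with the mother I^B I^B and summing P(type AB): 1/2·1/2 + 1/2·0 = 1/4.
Similarly for Rh via the father's Rh distribution: P(Rh+) = 1/4.
Independent loci: 1/4 × 1/4 = 1/16.

1/16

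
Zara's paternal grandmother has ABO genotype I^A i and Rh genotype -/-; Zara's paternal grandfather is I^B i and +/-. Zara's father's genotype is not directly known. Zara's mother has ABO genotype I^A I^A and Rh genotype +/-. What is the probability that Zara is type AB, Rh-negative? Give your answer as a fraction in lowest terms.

Zara's father's ABO genotype from I^A i × I^B i: 1/4 I^A I^B, 1/4 I^A i, 1/4 I^B i, 1/4 i i.
Crossing each possibility with the mother I^A I^A and summing P(type AB): 1/4·1/2 + 1/4·0 + 1/4·1/2 + 1/4·0 = 1/4.
Similarly for Rh via the father's Rh distribution: P(Rh-) = 3/8.
Independent loci: 1/4 × 3/8 = 3/32.

3/32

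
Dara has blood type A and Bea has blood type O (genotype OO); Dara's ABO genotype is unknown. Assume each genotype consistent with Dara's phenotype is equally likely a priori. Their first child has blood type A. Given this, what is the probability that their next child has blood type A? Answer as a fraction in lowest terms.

Possible genotypes: Dara ∈ {AA, AO}; Bea ∈ {OO}.
Weight each parental genotype pair by prior × P(type-A child):
  AA × OO: posterior weight 2/3; P(next child type A) = 1.
  AO × OO: posterior weight 1/3; P(next child type A) = 1/2.
Weighted sum = 5/6.

5/6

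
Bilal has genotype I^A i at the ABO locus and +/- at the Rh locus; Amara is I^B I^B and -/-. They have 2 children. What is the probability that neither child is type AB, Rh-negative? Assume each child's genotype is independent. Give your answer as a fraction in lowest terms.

ABO cross I^A i × I^B I^B → 1/2 B, 1/2 AB.
Rh cross +/- × -/- → 1/2 Rh+, 1/2 Rh-; so P(type AB, Rh-negative) = 1/2 × 1/2 = 1/4 per child.
P(not type AB, Rh-negative) = 3/4 for one child; (3/4)^2 = 9/16.

9/16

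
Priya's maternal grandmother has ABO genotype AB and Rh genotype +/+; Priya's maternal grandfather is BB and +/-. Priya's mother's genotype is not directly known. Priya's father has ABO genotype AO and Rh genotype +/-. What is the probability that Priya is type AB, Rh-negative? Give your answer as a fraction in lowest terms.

Priya's mother's ABO genotype from AB × BB: 1/2 AB, 1/2 BB.
Crossing each possibility with the father AO and summing P(type AB): 1/2·1/4 + 1/2·1/2 = 3/8.
Similarly for Rh via the mother's Rh distribution: P(Rh-) = 1/8.
Independent loci: 3/8 × 1/8 = 3/64.

3/64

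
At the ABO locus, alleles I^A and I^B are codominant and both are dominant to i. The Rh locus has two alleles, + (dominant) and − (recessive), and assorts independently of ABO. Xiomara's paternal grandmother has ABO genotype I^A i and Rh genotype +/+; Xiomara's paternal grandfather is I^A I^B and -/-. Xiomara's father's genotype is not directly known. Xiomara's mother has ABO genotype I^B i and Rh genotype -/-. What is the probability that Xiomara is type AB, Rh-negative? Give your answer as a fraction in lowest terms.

1/8

Xiomara's father's ABO genotype from I^A i × I^A I^B: 1/4 I^A I^A, 1/4 I^A I^B, 1/4 I^A i, 1/4 I^B i.
Crossing each possibility with the mother I^B i and summing P(type AB): 1/4·1/2 + 1/4·1/4 + 1/4·1/4 + 1/4·0 = 1/4.
Similarly for Rh via the father's Rh distribution: P(Rh-) = 1/2.
Independent loci: 1/4 × 1/2 = 1/8.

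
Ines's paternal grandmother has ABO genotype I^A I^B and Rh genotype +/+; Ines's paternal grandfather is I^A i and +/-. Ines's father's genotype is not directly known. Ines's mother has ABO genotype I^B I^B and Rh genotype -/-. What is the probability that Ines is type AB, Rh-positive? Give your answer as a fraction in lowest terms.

Ines's father's ABO genotype from I^A I^B × I^A i: 1/4 I^A I^A, 1/4 I^A I^B, 1/4 I^A i, 1/4 I^B i.
Crossing each possibility with the mother I^B I^B and summing P(type AB): 1/4·1 + 1/4·1/2 + 1/4·1/2 + 1/4·0 = 1/2.
Similarly for Rh via the father's Rh distribution: P(Rh+) = 3/4.
Independent loci: 1/2 × 3/4 = 3/8.

3/8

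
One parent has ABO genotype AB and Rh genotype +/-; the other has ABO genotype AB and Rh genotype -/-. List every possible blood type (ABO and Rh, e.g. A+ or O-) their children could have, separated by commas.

A+, A-, B+, B-, AB+, AB-

Gametes from AB × AB give offspring ABO genotypes AA, AB, BB, i.e. phenotypes A, B, AB.
Rh cross +/- × -/- → phenotypes Rh+, Rh-.
Combining independently: A+, A-, B+, B-, AB+, AB-.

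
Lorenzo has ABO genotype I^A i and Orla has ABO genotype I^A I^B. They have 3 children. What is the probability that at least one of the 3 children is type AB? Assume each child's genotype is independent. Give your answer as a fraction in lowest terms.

ABO cross I^A i × I^A I^B → 1/2 A, 1/4 B, 1/4 AB.
So P(type AB) = 1/4 per child.
P(none) = (3/4)^3 = 27/64; P(at least one) = 1 − 27/64 = 37/64.

37/64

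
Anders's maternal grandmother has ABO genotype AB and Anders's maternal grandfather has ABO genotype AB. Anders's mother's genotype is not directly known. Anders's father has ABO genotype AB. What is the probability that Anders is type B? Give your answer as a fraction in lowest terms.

1/4

Anders's mother's ABO genotype from AB × AB: 1/4 AA, 1/2 AB, 1/4 BB.
Crossing each possibility with the father AB and summing P(type B): 1/4·0 + 1/2·1/4 + 1/4·1/2 = 1/4.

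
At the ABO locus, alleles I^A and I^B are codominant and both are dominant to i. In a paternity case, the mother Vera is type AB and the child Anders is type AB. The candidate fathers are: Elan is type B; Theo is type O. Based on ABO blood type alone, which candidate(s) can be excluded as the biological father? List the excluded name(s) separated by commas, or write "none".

A candidate is excluded only if no genotype consistent with his phenotype could produce a type AB child with a type AB mother.
Theo (type O): no genotype consistent with that phenotype can produce a type-AB child with a type-AB mother.

Theo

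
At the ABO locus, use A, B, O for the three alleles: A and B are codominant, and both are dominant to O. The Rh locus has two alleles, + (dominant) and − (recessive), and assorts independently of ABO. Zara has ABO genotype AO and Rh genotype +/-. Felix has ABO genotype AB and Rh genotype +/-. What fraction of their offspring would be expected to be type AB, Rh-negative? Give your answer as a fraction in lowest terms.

1/16

ABO cross AO × AB → offspring phenotypes: 1/2 A, 1/4 B, 1/4 AB.
Rh cross +/- × +/- → 3/4 Rh+, 1/4 Rh-.
Independent loci: P(type AB, Rh-negative) = 1/4 × 1/4 = 1/16.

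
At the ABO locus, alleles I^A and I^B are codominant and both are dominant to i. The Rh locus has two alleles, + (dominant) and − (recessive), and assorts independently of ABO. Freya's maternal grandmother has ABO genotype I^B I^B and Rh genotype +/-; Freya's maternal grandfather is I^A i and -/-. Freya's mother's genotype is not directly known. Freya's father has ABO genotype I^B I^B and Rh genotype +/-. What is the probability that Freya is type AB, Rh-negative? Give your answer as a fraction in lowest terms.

3/32

Freya's mother's ABO genotype from I^B I^B × I^A i: 1/2 I^A I^B, 1/2 I^B i.
Crossing each possibility with the father I^B I^B and summing P(type AB): 1/2·1/2 + 1/2·0 = 1/4.
Similarly for Rh via the mother's Rh distribution: P(Rh-) = 3/8.
Independent loci: 1/4 × 3/8 = 3/32.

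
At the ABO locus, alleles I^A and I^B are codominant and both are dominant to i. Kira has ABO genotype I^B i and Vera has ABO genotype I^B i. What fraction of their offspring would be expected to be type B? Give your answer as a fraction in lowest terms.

ABO cross I^B i × I^B i → offspring phenotypes: 1/4 O, 3/4 B.
So P(type B) = 3/4.

3/4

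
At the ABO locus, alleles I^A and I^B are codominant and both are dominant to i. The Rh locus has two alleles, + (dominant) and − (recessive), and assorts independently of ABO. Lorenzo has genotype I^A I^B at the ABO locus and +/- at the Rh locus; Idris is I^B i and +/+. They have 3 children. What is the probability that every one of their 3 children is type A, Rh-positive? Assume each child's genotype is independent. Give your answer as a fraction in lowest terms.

1/64

ABO cross I^A I^B × I^B i → 1/4 A, 1/2 B, 1/4 AB.
Rh cross +/- × +/+ → 1 Rh+; so P(type A, Rh-positive) = 1/4 × 1 = 1/4 per child.
All 3 independent: (1/4)^3 = 1/64.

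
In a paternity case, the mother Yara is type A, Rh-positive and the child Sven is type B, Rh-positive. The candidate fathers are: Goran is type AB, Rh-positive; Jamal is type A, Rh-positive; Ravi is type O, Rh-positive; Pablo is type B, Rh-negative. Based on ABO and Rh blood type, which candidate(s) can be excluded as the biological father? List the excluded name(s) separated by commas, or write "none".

A candidate is excluded only if no genotype consistent with his phenotype could produce a type B, Rh-positive child with a type A, Rh-positive mother.
Jamal (type A, Rh+): no genotype consistent with that phenotype can produce a type-B Rh+ child with a type-A mother.
Ravi (type O, Rh+): no genotype consistent with that phenotype can produce a type-B Rh+ child with a type-A mother.

Jamal, Ravi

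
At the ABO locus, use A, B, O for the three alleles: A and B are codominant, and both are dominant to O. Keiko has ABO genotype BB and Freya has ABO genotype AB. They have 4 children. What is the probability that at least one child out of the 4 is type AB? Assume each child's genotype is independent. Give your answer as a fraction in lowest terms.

15/16

ABO cross BB × AB → 1/2 B, 1/2 AB.
So P(type AB) = 1/2 per child.
P(none) = (1/2)^4 = 1/16; P(at least one) = 1 − 1/16 = 15/16.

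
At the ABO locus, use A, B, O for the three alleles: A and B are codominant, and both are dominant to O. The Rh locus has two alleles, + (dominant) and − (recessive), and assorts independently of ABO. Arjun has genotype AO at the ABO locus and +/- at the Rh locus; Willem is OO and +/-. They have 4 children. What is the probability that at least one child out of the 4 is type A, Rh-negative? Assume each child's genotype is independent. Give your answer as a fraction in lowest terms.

ABO cross AO × OO → 1/2 O, 1/2 A.
Rh cross +/- × +/- → 3/4 Rh+, 1/4 Rh-; so P(type A, Rh-negative) = 1/2 × 1/4 = 1/8 per child.
P(none) = (7/8)^4 = 2401/4096; P(at least one) = 1 − 2401/4096 = 1695/4096.

1695/4096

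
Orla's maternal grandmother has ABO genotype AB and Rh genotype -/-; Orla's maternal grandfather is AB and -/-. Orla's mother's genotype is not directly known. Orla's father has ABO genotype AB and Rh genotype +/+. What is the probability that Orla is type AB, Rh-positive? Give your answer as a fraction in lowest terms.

Orla's mother's ABO genotype from AB × AB: 1/4 AA, 1/2 AB, 1/4 BB.
Crossing each possibility with the father AB and summing P(type AB): 1/4·1/2 + 1/2·1/2 + 1/4·1/2 = 1/2.
Similarly for Rh via the mother's Rh distribution: P(Rh+) = 1.
Independent loci: 1/2 × 1 = 1/2.

1/2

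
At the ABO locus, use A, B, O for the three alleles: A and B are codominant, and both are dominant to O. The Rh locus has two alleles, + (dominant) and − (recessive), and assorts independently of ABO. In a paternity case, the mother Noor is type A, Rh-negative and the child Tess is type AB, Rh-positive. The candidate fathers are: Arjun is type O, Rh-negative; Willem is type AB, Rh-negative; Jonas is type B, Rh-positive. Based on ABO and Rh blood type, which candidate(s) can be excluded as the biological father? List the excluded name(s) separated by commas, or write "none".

A candidate is excluded only if no genotype consistent with his phenotype could produce a type AB, Rh-positive child with a type A, Rh-negative mother.
Arjun (type O, Rh-): no genotype consistent with that phenotype can produce a type-AB Rh+ child with a type-A mother.
Willem (type AB, Rh-): no genotype consistent with that phenotype can produce a type-AB Rh+ child with a type-A mother.

Arjun, Willem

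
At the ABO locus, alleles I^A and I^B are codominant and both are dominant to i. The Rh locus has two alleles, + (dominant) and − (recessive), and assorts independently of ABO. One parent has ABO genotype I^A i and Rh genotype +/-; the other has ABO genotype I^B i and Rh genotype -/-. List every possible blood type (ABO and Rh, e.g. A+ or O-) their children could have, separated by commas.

Gametes from I^A i × I^B i give offspring ABO genotypes I^A I^B, I^A i, I^B i, i i, i.e. phenotypes O, A, B, AB.
Rh cross +/- × -/- → phenotypes Rh+, Rh-.
Combining independently: O+, O-, A+, A-, B+, B-, AB+, AB-.

O+, O-, A+, A-, B+, B-, AB+, AB-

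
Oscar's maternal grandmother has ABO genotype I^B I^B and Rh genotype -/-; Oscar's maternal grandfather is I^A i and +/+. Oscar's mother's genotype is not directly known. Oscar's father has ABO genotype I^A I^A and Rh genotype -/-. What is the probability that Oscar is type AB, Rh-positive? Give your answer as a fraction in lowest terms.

Oscar's mother's ABO genotype from I^B I^B × I^A i: 1/2 I^A I^B, 1/2 I^B i.
Crossing each possibility with the father I^A I^A and summing P(type AB): 1/2·1/2 + 1/2·1/2 = 1/2.
Similarly for Rh via the mother's Rh distribution: P(Rh+) = 1/2.
Independent loci: 1/2 × 1/2 = 1/4.

1/4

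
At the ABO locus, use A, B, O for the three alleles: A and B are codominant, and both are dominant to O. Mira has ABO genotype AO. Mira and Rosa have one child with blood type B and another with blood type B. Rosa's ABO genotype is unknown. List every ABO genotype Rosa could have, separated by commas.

For each candidate genotype of Rosa, check whether crossing it with AO can produce every observed child phenotype.
  AA → possible child types {A} ✗
  AB → possible child types {A, B, AB} ✓
  AO → possible child types {O, A} ✗
  BB → possible child types {B, AB} ✓
  BO → possible child types {O, A, B, AB} ✓
  OO → possible child types {O, A} ✗

AB, BB, BO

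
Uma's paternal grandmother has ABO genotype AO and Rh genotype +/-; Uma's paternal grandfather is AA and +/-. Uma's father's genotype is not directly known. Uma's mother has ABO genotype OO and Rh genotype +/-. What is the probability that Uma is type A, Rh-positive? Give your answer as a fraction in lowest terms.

9/16

Uma's father's ABO genotype from AO × AA: 1/2 AA, 1/2 AO.
Crossing each possibility with the mother OO and summing P(type A): 1/2·1 + 1/2·1/2 = 3/4.
Similarly for Rh via the father's Rh distribution: P(Rh+) = 3/4.
Independent loci: 3/4 × 3/4 = 9/16.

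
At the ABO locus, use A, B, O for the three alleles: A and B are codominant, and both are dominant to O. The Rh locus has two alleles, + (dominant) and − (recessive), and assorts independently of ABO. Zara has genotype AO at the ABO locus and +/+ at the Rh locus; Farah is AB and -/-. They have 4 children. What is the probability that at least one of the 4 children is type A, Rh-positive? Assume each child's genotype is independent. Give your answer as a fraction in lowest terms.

15/16

ABO cross AO × AB → 1/2 A, 1/4 B, 1/4 AB.
Rh cross +/+ × -/- → 1 Rh+; so P(type A, Rh-positive) = 1/2 × 1 = 1/2 per child.
P(none) = (1/2)^4 = 1/16; P(at least one) = 1 − 1/16 = 15/16.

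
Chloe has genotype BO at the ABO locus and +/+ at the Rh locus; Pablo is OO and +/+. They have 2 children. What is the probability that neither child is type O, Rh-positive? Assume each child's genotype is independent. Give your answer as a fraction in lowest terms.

ABO cross BO × OO → 1/2 O, 1/2 B.
Rh cross +/+ × +/+ → 1 Rh+; so P(type O, Rh-positive) = 1/2 × 1 = 1/2 per child.
P(not type O, Rh-positive) = 1/2 for one child; (1/2)^2 = 1/4.

1/4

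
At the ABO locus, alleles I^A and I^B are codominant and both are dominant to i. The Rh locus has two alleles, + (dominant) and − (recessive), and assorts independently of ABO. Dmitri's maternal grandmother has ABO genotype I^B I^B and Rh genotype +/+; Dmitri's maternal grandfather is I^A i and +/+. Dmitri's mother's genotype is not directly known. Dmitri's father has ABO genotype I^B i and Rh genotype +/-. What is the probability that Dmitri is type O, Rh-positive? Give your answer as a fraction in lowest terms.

Dmitri's mother's ABO genotype from I^B I^B × I^A i: 1/2 I^A I^B, 1/2 I^B i.
Crossing each possibility with the father I^B i and summing P(type O): 1/2·0 + 1/2·1/4 = 1/8.
Similarly for Rh via the mother's Rh distribution: P(Rh+) = 1.
Independent loci: 1/8 × 1 = 1/8.

1/8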